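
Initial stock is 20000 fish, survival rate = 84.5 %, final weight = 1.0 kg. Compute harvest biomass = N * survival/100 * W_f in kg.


Survivors = 20000 * 84.5/100 = 16900 fish
Harvest biomass = survivors * W_f = 16900 * 1.0 = 16900 kg

16900 kg


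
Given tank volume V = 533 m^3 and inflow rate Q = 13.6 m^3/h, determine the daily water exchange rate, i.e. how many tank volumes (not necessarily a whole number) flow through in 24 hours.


Daily flow volume = 13.6 m^3/h * 24 h = 326.4 m^3/day
Exchanges = daily flow / tank volume = 326.4 / 533 = 0.612383 exchanges/day

0.612383 exchanges/day


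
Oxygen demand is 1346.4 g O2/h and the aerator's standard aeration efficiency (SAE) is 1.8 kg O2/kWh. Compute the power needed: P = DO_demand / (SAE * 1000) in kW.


SAE in g O2/kWh = 1.8 * 1000 = 1800 g/kWh
P = DO_demand / SAE_g = 1346.4 / 1800 = 0.748 kW

0.748 kW


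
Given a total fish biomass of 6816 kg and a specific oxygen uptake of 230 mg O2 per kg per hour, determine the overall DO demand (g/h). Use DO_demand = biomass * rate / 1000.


Total O2 consumption (mg/h) = 6816 kg * 230 mg/(kg*h) = 1567680 mg/h
Convert to g/h: 1567680 / 1000 = 1567.68 g/h

1567.68 g/h


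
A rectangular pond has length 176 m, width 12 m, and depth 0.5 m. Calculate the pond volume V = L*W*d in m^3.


Base area = L * W = 176 * 12 = 2112 m^2
Volume = area * depth = 2112 * 0.5 = 1056 m^3

1056 m^3


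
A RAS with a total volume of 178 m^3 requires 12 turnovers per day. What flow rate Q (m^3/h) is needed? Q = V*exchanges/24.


Daily recirculation volume = 178 m^3 * 12 = 2136 m^3/day
Flow rate Q = daily volume / 24 h = 2136 / 24 = 89 m^3/h

89 m^3/h


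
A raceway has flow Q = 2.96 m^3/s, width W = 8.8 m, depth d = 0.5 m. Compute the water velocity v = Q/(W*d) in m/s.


Cross-sectional area = W * d = 8.8 * 0.5 = 4.4 m^2
Velocity = Q / A = 2.96 / 4.4 = 0.672727 m/s

0.672727 m/s


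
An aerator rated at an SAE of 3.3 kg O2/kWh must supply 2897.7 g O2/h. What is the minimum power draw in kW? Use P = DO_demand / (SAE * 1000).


SAE in g O2/kWh = 3.3 * 1000 = 3300 g/kWh
P = DO_demand / SAE_g = 2897.7 / 3300 = 0.878091 kW

0.878091 kW


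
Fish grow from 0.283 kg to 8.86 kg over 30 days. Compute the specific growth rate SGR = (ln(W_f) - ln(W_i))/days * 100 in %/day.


ln(W_f) = ln(8.86) = 2.1815468
ln(W_i) = ln(0.283) = -1.2623084
ln(W_f) - ln(W_i) = 2.1815468 - -1.2623084 = 3.4438552
SGR = 3.4438552 / 30 * 100 = 11.4795 %/day

11.4795 %/day


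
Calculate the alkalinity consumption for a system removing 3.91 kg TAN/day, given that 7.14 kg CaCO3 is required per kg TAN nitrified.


Alkalinity factor: 7.14 kg CaCO3 consumed per kg TAN nitrified
alk = 3.91 kg TAN * 7.14 = 27.9174 kg CaCO3/day

27.9174 kg CaCO3/day


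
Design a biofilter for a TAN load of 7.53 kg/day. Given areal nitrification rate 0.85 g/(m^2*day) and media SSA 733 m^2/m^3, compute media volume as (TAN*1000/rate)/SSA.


A = 7.53*1000 / 0.85 = 8858.8235 m^2
V = 8858.8235 / 733 = 12.0857

12.0857 m^3


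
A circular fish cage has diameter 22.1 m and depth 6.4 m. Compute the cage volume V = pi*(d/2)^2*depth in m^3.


r = d/2 = 22.1/2 = 11.05 m
Base area = pi*r^2 = pi*11.05^2 = 383.59632 m^2
Volume = 383.59632 * 6.4 = 2455.02 m^3

2455.02 m^3


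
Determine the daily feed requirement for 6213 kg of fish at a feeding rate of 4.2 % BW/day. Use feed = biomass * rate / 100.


Feeding rate fraction = 4.2% / 100 = 0.042
Daily feed = 6213 kg * 0.042 = 260.946 kg/day

260.946 kg/day


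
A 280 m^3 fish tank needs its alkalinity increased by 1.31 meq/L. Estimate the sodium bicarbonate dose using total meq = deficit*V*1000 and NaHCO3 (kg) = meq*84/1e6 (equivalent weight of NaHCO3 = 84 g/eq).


Tank volume in L = 280 m^3 * 1000 = 280000 L
Total meq required = 1.31 meq/L * 280000 L = 366800 meq
NaHCO3 mass = 366800 meq * 84 mg/meq / 1e6 = 30.8112 kg

30.8112 kg


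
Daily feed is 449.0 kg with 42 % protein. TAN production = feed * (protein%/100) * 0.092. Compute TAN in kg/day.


Protein in feed = 449.0 * 42/100 = 188.58 kg/day
TAN = protein * 0.092 = 188.58 * 0.092 = 17.34936 kg/day

17.34936 kg/day


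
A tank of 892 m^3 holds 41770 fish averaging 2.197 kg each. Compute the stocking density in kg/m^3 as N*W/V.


Total biomass = 41770 fish * 2.197 kg = 91768.69 kg
Density = total biomass / volume = 91768.69 / 892 = 102.88 kg/m^3

102.88 kg/m^3


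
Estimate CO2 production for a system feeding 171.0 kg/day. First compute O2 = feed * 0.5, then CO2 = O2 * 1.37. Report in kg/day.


O2 = 171.0 * 0.5 = 85.5
CO2 = 85.5 * 1.37 = 117.135

117.135 kg/day


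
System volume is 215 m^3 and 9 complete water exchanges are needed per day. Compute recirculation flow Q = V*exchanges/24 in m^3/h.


Daily recirculation volume = 215 m^3 * 9 = 1935 m^3/day
Flow rate Q = daily volume / 24 h = 1935 / 24 = 80.625 m^3/h

80.625 m^3/h


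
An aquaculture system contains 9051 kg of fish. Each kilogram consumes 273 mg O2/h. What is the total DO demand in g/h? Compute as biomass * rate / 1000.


Total O2 consumption (mg/h) = 9051 kg * 273 mg/(kg*h) = 2470923 mg/h
Convert to g/h: 2470923 / 1000 = 2470.923 g/h

2470.923 g/h


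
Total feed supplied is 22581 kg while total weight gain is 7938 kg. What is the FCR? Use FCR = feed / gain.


FCR = feed consumed / weight gained
FCR = 22581 kg / 7938 kg = 2.84467

2.84467


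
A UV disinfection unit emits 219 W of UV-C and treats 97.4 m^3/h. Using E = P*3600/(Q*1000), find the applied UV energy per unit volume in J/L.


Energy delivered per hour = 219 W * 3600 s = 788400 J/h
Volume treated per hour = 97.4 m^3/h * 1000 = 97400 L/h
dose = 788400 / 97400 = 8.09446 J/L

8.09446 J/L


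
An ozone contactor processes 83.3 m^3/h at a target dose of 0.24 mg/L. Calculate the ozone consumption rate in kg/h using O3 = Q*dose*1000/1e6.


O3 demand (mg/h) = Q * dose * 1000 = 83.3 * 0.24 * 1000 = 19992 mg/h
Convert mg to kg: 19992 / 1e6 = 0.019992 kg/h

0.019992 kg/h


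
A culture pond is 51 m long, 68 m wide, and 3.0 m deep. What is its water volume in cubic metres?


Base area = L * W = 51 * 68 = 3468 m^2
Volume = area * depth = 3468 * 3.0 = 10404 m^3

10404 m^3


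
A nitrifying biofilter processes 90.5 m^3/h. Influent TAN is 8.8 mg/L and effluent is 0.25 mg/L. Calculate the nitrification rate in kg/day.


Concentration drop: TAN_in - TAN_out = 8.8 - 0.25 = 8.55 mg/L
Hourly TAN removed = Q * dTAN = 90.5 m^3/h * 8.55 mg/L = 773.775 g/h  (m^3/h * mg/L = g/h)
Daily TAN removed = 773.775 * 24 = 18570.6 g/day
Convert to kg/day: 18570.6 / 1000 = 18.5706 kg/day

18.5706 kg/day


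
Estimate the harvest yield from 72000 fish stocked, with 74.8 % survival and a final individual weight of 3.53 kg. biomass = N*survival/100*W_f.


Survivors = 72000 * 74.8/100 = 53856 fish
Harvest biomass = survivors * W_f = 53856 * 3.53 = 190111.68 kg

190111.68 kg


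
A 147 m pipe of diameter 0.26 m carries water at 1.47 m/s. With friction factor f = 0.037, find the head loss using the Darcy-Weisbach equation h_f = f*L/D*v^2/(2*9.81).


v^2 = 1.47^2 = 2.1609 m^2/s^2
L/D = 147/0.26 = 565.38462
h_f = f*(L/D)*v^2/(2g) = 0.037 * 565.38462 * 2.1609 / 19.62 = 2.30399 m

2.30399 m


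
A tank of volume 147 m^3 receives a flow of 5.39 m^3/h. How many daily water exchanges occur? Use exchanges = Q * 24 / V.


Daily flow volume = 5.39 m^3/h * 24 h = 129.36 m^3/day
Exchanges = daily flow / tank volume = 129.36 / 147 = 0.88 exchanges/day

0.88 exchanges/day


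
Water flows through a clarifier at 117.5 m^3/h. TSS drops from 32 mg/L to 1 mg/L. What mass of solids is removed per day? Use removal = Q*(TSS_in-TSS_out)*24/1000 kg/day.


Concentration drop: TSS_in - TSS_out = 32 - 1 = 31 mg/L
Hourly solids removed = Q * dTSS = 117.5 m^3/h * 31 mg/L = 3642.5 g/h  (m^3/h * mg/L = g/h)
Daily solids removed = 3642.5 * 24 = 87420 g/day
Convert g to kg: 87420 / 1000 = 87.42 kg/day

87.42 kg/day


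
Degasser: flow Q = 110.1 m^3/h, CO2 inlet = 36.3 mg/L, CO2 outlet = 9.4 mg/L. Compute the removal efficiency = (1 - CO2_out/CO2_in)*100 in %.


CO2_out / CO2_in = 9.4 / 36.3 = 0.25895317
Fraction remaining = 0.25895317
efficiency = (1 - 0.25895317) * 100 = 74.1047 %

74.1047 %


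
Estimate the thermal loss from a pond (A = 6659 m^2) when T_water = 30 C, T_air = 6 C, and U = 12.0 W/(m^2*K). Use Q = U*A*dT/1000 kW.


Temperature difference dT = 30 - 6 = 24 K
Heat loss (W) = U * A * dT = 12.0 * 6659 * 24 = 1917792 W
Convert to kW: 1917792 / 1000 = 1917.792 kW

1917.792 kW


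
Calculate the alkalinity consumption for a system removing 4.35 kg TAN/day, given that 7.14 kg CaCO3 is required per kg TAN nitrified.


Alkalinity factor: 7.14 kg CaCO3 consumed per kg TAN nitrified
alk = 4.35 kg TAN * 7.14 = 31.059 kg CaCO3/day

31.059 kg CaCO3/day


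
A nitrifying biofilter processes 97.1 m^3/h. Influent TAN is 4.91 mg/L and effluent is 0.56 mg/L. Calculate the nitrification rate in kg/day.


Concentration drop: TAN_in - TAN_out = 4.91 - 0.56 = 4.35 mg/L
Hourly TAN removed = Q * dTAN = 97.1 m^3/h * 4.35 mg/L = 422.385 g/h  (m^3/h * mg/L = g/h)
Daily TAN removed = 422.385 * 24 = 10137.24 g/day
Convert to kg/day: 10137.24 / 1000 = 10.13724 kg/day

10.13724 kg/day


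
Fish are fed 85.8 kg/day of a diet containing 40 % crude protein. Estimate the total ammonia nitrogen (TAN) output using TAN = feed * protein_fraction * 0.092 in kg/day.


Protein in feed = 85.8 * 40/100 = 34.32 kg/day
TAN = protein * 0.092 = 34.32 * 0.092 = 3.15744 kg/day

3.15744 kg/day


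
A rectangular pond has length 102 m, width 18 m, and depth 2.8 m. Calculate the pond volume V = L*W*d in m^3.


Base area = L * W = 102 * 18 = 1836 m^2
Volume = area * depth = 1836 * 2.8 = 5140.8 m^3

5140.8 m^3


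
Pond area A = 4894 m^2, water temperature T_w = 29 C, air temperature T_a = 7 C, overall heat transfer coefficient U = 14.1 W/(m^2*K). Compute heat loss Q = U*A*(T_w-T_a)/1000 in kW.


Temperature difference dT = 29 - 7 = 22 K
Heat loss (W) = U * A * dT = 14.1 * 4894 * 22 = 1518118.8 W
Convert to kW: 1518118.8 / 1000 = 1518.1188 kW

1518.1188 kW


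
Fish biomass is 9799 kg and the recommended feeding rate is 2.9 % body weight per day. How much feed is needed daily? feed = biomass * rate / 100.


Feeding rate fraction = 2.9% / 100 = 0.029
Daily feed = 9799 kg * 0.029 = 284.171 kg/day

284.171 kg/day


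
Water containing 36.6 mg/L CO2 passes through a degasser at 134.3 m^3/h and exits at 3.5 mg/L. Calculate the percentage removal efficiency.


CO2_out / CO2_in = 3.5 / 36.6 = 0.095628415
Fraction remaining = 0.095628415
efficiency = (1 - 0.095628415) * 100 = 90.4372 %

90.4372 %


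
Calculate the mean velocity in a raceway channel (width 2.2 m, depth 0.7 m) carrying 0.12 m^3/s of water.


Cross-sectional area = W * d = 2.2 * 0.7 = 1.54 m^2
Velocity = Q / A = 0.12 / 1.54 = 0.0779221 m/s

0.0779221 m/s


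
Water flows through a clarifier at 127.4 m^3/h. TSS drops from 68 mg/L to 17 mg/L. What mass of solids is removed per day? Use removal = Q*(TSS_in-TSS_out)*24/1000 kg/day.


Concentration drop: TSS_in - TSS_out = 68 - 17 = 51 mg/L
Hourly solids removed = Q * dTSS = 127.4 m^3/h * 51 mg/L = 6497.4 g/h  (m^3/h * mg/L = g/h)
Daily solids removed = 6497.4 * 24 = 155937.6 g/day
Convert g to kg: 155937.6 / 1000 = 155.9376 kg/day

155.9376 kg/day


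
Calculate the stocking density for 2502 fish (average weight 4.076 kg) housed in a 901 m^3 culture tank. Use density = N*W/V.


Total biomass = 2502 fish * 4.076 kg = 10198.152 kg
Density = total biomass / volume = 10198.152 / 901 = 11.3187 kg/m^3

11.3187 kg/m^3


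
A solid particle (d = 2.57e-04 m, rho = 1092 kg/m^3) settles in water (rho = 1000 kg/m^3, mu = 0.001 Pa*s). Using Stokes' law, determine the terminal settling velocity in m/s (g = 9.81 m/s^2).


Density difference: rho_p - rho_f = 1092 - 1000 = 92 kg/m^3
d^2 = (2.57e-04)^2 = 6.6049e-08 m^2
Numerator = (rho_p - rho_f) * g * d^2 = 92 * 9.81 * 6.6049e-08 = 5.9610543e-05
Denominator = 18 * mu = 18 * 0.001 = 0.018
v_s = 5.9610543e-05 / 0.018 = 0.0033117 m/s
Check: Re = rho_f * v_s * d / mu = 1000 * 0.0033117 * 2.57e-04 / 0.001 = 0.851 < 1, so Stokes' law applies.

0.0033117 m/s


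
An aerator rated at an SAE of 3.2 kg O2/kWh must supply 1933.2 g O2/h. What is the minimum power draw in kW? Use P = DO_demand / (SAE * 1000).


SAE in g O2/kWh = 3.2 * 1000 = 3200 g/kWh
P = DO_demand / SAE_g = 1933.2 / 3200 = 0.604125 kW

0.604125 kW


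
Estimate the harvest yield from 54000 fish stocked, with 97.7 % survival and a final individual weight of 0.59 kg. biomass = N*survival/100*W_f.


Survivors = 54000 * 97.7/100 = 52758 fish
Harvest biomass = survivors * W_f = 52758 * 0.59 = 31127.22 kg

31127.22 kg


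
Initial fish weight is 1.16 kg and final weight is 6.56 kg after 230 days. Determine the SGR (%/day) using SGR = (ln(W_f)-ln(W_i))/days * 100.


ln(W_f) = ln(6.56) = 1.8809906
ln(W_i) = ln(1.16) = 0.14842001
ln(W_f) - ln(W_i) = 1.8809906 - 0.14842001 = 1.7325706
SGR = 1.7325706 / 230 * 100 = 0.753292 %/day

0.753292 %/day


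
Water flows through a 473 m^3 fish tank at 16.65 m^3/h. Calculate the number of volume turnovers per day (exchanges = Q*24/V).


Daily flow volume = 16.65 m^3/h * 24 h = 399.6 m^3/day
Exchanges = daily flow / tank volume = 399.6 / 473 = 0.84482 exchanges/day

0.84482 exchanges/day


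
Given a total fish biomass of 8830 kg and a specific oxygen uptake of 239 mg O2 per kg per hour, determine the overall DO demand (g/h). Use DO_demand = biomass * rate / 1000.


Total O2 consumption (mg/h) = 8830 kg * 239 mg/(kg*h) = 2110370 mg/h
Convert to g/h: 2110370 / 1000 = 2110.37 g/h

2110.37 g/h


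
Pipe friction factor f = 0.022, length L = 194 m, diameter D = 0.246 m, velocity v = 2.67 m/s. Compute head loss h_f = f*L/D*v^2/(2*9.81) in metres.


v^2 = 2.67^2 = 7.1289 m^2/s^2
L/D = 194/0.246 = 788.61789
h_f = f*(L/D)*v^2/(2g) = 0.022 * 788.61789 * 7.1289 / 19.62 = 6.30395 m

6.30395 m


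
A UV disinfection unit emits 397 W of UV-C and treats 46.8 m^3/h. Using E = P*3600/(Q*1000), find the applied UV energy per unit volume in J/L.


Energy delivered per hour = 397 W * 3600 s = 1429200 J/h
Volume treated per hour = 46.8 m^3/h * 1000 = 46800 L/h
dose = 1429200 / 46800 = 30.5385 J/L

30.5385 J/L


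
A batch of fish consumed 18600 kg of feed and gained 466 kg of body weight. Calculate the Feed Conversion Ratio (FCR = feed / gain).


FCR = feed consumed / weight gained
FCR = 18600 kg / 466 kg = 39.9142

39.9142


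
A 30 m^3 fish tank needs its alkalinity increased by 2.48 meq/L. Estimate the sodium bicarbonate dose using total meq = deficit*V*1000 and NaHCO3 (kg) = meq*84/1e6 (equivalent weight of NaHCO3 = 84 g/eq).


Tank volume in L = 30 m^3 * 1000 = 30000 L
Total meq required = 2.48 meq/L * 30000 L = 74400 meq
NaHCO3 mass = 74400 meq * 84 mg/meq / 1e6 = 6.2496 kg

6.2496 kg


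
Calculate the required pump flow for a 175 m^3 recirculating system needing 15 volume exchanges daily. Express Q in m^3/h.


Daily recirculation volume = 175 m^3 * 15 = 2625 m^3/day
Flow rate Q = daily volume / 24 h = 2625 / 24 = 109.375 m^3/h

109.375 m^3/h


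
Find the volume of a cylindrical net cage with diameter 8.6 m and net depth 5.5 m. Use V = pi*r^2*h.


r = d/2 = 8.6/2 = 4.3 m
Base area = pi*r^2 = pi*4.3^2 = 58.088048 m^2
Volume = 58.088048 * 5.5 = 319.484 m^3

319.484 m^3


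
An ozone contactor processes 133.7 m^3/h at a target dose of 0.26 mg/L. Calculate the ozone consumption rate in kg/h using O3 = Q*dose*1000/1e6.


O3 demand (mg/h) = Q * dose * 1000 = 133.7 * 0.26 * 1000 = 34762 mg/h
Convert mg to kg: 34762 / 1e6 = 0.034762 kg/h

0.034762 kg/h


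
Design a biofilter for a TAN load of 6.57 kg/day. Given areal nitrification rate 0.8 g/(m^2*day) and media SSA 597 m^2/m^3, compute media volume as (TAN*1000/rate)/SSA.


A = 6.57*1000 / 0.8 = 8212.5 m^2
V = 8212.5 / 597 = 13.7563

13.7563 m^3


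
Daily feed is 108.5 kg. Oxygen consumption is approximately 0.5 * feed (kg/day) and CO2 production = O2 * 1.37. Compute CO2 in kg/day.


O2 = 108.5 * 0.5 = 54.25
CO2 = 54.25 * 1.37 = 74.3225

74.3225 kg/day


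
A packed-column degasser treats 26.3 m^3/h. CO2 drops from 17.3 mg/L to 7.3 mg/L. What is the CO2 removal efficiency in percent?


CO2_out / CO2_in = 7.3 / 17.3 = 0.42196532
Fraction remaining = 0.42196532
efficiency = (1 - 0.42196532) * 100 = 57.8035 %

57.8035 %


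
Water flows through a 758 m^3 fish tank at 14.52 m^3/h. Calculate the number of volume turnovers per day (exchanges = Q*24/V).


Daily flow volume = 14.52 m^3/h * 24 h = 348.48 m^3/day
Exchanges = daily flow / tank volume = 348.48 / 758 = 0.459736 exchanges/day

0.459736 exchanges/day


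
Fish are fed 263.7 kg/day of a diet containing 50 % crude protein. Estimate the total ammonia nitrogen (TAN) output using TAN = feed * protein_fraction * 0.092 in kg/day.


Protein in feed = 263.7 * 50/100 = 131.85 kg/day
TAN = protein * 0.092 = 131.85 * 0.092 = 12.1302 kg/day

12.1302 kg/day


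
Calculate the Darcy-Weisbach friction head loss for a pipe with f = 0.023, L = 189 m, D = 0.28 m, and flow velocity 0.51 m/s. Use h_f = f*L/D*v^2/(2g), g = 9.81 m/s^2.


v^2 = 0.51^2 = 0.2601 m^2/s^2
L/D = 189/0.28 = 675
h_f = f*(L/D)*v^2/(2g) = 0.023 * 675 * 0.2601 / 19.62 = 0.205813 m

0.205813 m


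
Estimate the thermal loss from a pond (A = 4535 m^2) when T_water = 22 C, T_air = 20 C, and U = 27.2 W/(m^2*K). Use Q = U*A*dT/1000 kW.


Temperature difference dT = 22 - 20 = 2 K
Heat loss (W) = U * A * dT = 27.2 * 4535 * 2 = 246704 W
Convert to kW: 246704 / 1000 = 246.704 kW

246.704 kW


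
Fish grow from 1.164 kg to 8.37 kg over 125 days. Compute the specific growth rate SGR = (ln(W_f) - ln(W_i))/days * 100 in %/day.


ln(W_f) = ln(8.37) = 2.1246539
ln(W_i) = ln(1.164) = 0.15186235
ln(W_f) - ln(W_i) = 2.1246539 - 0.15186235 = 1.9727916
SGR = 1.9727916 / 125 * 100 = 1.57823 %/day

1.57823 %/day


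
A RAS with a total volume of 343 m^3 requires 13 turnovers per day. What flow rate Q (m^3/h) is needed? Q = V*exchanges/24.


Daily recirculation volume = 343 m^3 * 13 = 4459 m^3/day
Flow rate Q = daily volume / 24 h = 4459 / 24 = 185.792 m^3/h

185.792 m^3/h


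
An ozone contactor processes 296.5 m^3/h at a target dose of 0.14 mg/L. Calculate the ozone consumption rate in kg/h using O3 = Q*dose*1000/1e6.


O3 demand (mg/h) = Q * dose * 1000 = 296.5 * 0.14 * 1000 = 41510 mg/h
Convert mg to kg: 41510 / 1e6 = 0.04151 kg/h

0.04151 kg/h


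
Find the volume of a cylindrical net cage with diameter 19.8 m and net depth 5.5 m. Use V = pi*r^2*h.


r = d/2 = 19.8/2 = 9.9 m
Base area = pi*r^2 = pi*9.9^2 = 307.9075 m^2
Volume = 307.9075 * 5.5 = 1693.49 m^3

1693.49 m^3


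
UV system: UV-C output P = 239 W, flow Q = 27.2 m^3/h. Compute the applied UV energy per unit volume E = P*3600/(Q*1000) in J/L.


Energy delivered per hour = 239 W * 3600 s = 860400 J/h
Volume treated per hour = 27.2 m^3/h * 1000 = 27200 L/h
dose = 860400 / 27200 = 31.6324 J/L

31.6324 J/L


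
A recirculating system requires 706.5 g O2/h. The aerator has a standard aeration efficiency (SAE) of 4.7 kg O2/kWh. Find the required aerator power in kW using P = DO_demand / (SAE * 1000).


SAE in g O2/kWh = 4.7 * 1000 = 4700 g/kWh
P = DO_demand / SAE_g = 706.5 / 4700 = 0.150319 kW

0.150319 kW


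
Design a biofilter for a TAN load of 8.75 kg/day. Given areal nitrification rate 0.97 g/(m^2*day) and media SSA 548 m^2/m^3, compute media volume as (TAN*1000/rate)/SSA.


A = 8.75*1000 / 0.97 = 9020.6186 m^2
V = 9020.6186 / 548 = 16.461

16.461 m^3


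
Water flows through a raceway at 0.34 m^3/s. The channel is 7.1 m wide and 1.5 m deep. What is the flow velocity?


Cross-sectional area = W * d = 7.1 * 1.5 = 10.65 m^2
Velocity = Q / A = 0.34 / 10.65 = 0.0319249 m/s

0.0319249 m/s


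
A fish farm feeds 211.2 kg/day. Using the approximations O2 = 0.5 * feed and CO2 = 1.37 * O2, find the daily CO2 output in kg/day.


O2 = 211.2 * 0.5 = 105.6
CO2 = 105.6 * 1.37 = 144.672

144.672 kg/day


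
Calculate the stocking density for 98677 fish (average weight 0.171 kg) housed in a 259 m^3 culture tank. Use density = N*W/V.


Total biomass = 98677 fish * 0.171 kg = 16873.767 kg
Density = total biomass / volume = 16873.767 / 259 = 65.1497 kg/m^3

65.1497 kg/m^3


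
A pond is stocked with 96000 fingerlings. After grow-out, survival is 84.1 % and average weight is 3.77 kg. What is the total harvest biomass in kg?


Survivors = 96000 * 84.1/100 = 80736 fish
Harvest biomass = survivors * W_f = 80736 * 3.77 = 304374.72 kg

304374.72 kg


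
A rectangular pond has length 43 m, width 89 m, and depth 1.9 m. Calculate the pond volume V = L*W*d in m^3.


Base area = L * W = 43 * 89 = 3827 m^2
Volume = area * depth = 3827 * 1.9 = 7271.3 m^3

7271.3 m^3


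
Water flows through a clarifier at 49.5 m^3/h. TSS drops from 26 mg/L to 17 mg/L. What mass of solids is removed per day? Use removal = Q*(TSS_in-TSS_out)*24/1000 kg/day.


Concentration drop: TSS_in - TSS_out = 26 - 17 = 9 mg/L
Hourly solids removed = Q * dTSS = 49.5 m^3/h * 9 mg/L = 445.5 g/h  (m^3/h * mg/L = g/h)
Daily solids removed = 445.5 * 24 = 10692 g/day
Convert g to kg: 10692 / 1000 = 10.692 kg/day

10.692 kg/day


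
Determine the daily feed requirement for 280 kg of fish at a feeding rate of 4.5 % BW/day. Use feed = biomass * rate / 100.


Feeding rate fraction = 4.5% / 100 = 0.045
Daily feed = 280 kg * 0.045 = 12.6 kg/day

12.6 kg/day


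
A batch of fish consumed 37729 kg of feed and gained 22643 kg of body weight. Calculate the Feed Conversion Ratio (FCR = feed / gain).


FCR = feed consumed / weight gained
FCR = 37729 kg / 22643 kg = 1.66625

1.66625


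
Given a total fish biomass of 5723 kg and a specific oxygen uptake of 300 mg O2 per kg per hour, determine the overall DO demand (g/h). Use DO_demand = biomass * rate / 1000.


Total O2 consumption (mg/h) = 5723 kg * 300 mg/(kg*h) = 1716900 mg/h
Convert to g/h: 1716900 / 1000 = 1716.9 g/h

1716.9 g/h


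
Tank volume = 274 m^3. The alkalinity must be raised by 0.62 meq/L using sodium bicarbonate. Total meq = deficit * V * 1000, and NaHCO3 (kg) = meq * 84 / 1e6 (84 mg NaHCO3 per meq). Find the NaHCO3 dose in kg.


Tank volume in L = 274 m^3 * 1000 = 274000 L
Total meq required = 0.62 meq/L * 274000 L = 169880 meq
NaHCO3 mass = 169880 meq * 84 mg/meq / 1e6 = 14.2699 kg

14.2699 kg


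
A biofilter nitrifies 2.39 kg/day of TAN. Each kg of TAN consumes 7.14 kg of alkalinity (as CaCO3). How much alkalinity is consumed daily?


Alkalinity factor: 7.14 kg CaCO3 consumed per kg TAN nitrified
alk = 2.39 kg TAN * 7.14 = 17.0646 kg CaCO3/day

17.0646 kg CaCO3/day


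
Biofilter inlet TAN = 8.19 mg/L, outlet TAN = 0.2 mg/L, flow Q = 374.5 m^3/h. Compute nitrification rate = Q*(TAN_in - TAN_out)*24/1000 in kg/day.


Concentration drop: TAN_in - TAN_out = 8.19 - 0.2 = 7.99 mg/L
Hourly TAN removed = Q * dTAN = 374.5 m^3/h * 7.99 mg/L = 2992.255 g/h  (m^3/h * mg/L = g/h)
Daily TAN removed = 2992.255 * 24 = 71814.12 g/day
Convert to kg/day: 71814.12 / 1000 = 71.81412 kg/day

71.81412 kg/day


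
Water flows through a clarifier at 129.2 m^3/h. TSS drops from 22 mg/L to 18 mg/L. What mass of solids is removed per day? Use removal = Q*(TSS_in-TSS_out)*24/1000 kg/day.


Concentration drop: TSS_in - TSS_out = 22 - 18 = 4 mg/L
Hourly solids removed = Q * dTSS = 129.2 m^3/h * 4 mg/L = 516.8 g/h  (m^3/h * mg/L = g/h)
Daily solids removed = 516.8 * 24 = 12403.2 g/day
Convert g to kg: 12403.2 / 1000 = 12.4032 kg/day

12.4032 kg/day


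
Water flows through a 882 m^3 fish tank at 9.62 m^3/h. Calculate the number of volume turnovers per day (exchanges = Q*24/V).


Daily flow volume = 9.62 m^3/h * 24 h = 230.88 m^3/day
Exchanges = daily flow / tank volume = 230.88 / 882 = 0.261769 exchanges/day

0.261769 exchanges/day


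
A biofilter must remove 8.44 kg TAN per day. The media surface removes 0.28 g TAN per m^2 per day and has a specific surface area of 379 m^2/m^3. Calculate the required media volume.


A = 8.44*1000 / 0.28 = 30142.857 m^2
V = 30142.857 / 379 = 79.5326

79.5326 m^3


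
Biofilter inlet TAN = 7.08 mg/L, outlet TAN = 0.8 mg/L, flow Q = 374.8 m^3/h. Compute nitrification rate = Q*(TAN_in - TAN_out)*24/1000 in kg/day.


Concentration drop: TAN_in - TAN_out = 7.08 - 0.8 = 6.28 mg/L
Hourly TAN removed = Q * dTAN = 374.8 m^3/h * 6.28 mg/L = 2353.744 g/h  (m^3/h * mg/L = g/h)
Daily TAN removed = 2353.744 * 24 = 56489.856 g/day
Convert to kg/day: 56489.856 / 1000 = 56.489856 kg/day

56.489856 kg/day


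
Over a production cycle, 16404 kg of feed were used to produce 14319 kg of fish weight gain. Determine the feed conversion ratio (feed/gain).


FCR = feed consumed / weight gained
FCR = 16404 kg / 14319 kg = 1.14561

1.14561


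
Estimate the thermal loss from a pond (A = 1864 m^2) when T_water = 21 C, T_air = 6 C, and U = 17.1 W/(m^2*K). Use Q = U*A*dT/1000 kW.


Temperature difference dT = 21 - 6 = 15 K
Heat loss (W) = U * A * dT = 17.1 * 1864 * 15 = 478116 W
Convert to kW: 478116 / 1000 = 478.116 kW

478.116 kW


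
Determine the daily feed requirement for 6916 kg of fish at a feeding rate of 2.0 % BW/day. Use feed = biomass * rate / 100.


Feeding rate fraction = 2.0% / 100 = 0.02
Daily feed = 6916 kg * 0.02 = 138.32 kg/day

138.32 kg/day


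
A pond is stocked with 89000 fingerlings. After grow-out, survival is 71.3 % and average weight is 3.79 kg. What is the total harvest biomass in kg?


Survivors = 89000 * 71.3/100 = 63457 fish
Harvest biomass = survivors * W_f = 63457 * 3.79 = 240502.03 kg

240502.03 kg


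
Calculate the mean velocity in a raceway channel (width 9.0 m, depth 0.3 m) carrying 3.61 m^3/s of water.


Cross-sectional area = W * d = 9.0 * 0.3 = 2.7 m^2
Velocity = Q / A = 3.61 / 2.7 = 1.33704 m/s

1.33704 m/s


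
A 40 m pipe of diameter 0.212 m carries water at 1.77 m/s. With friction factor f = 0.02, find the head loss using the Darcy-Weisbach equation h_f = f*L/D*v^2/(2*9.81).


v^2 = 1.77^2 = 3.1329 m^2/s^2
L/D = 40/0.212 = 188.67925
h_f = f*(L/D)*v^2/(2g) = 0.02 * 188.67925 * 3.1329 / 19.62 = 0.602562 m

0.602562 m


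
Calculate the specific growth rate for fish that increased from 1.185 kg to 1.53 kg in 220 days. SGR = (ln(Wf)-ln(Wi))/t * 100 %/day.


ln(W_f) = ln(1.53) = 0.42526774
ln(W_i) = ln(1.185) = 0.16974277
ln(W_f) - ln(W_i) = 0.42526774 - 0.16974277 = 0.25552497
SGR = 0.25552497 / 220 * 100 = 0.116148 %/day

0.116148 %/day


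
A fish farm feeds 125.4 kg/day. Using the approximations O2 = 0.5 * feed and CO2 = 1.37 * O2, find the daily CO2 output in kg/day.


O2 = 125.4 * 0.5 = 62.7
CO2 = 62.7 * 1.37 = 85.899

85.899 kg/day


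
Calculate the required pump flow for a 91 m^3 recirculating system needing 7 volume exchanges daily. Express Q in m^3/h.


Daily recirculation volume = 91 m^3 * 7 = 637 m^3/day
Flow rate Q = daily volume / 24 h = 637 / 24 = 26.5417 m^3/h

26.5417 m^3/h


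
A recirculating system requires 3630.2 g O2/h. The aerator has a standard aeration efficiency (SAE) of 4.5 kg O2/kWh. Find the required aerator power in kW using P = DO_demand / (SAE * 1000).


SAE in g O2/kWh = 4.5 * 1000 = 4500 g/kWh
P = DO_demand / SAE_g = 3630.2 / 4500 = 0.806711 kW

0.806711 kW


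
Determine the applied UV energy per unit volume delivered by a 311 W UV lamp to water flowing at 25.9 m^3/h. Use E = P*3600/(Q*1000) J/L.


Energy delivered per hour = 311 W * 3600 s = 1119600 J/h
Volume treated per hour = 25.9 m^3/h * 1000 = 25900 L/h
dose = 1119600 / 25900 = 43.2278 J/L

43.2278 J/L


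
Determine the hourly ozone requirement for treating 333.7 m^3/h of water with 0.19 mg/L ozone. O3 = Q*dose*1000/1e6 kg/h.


O3 demand (mg/h) = Q * dose * 1000 = 333.7 * 0.19 * 1000 = 63403 mg/h
Convert mg to kg: 63403 / 1e6 = 0.063403 kg/h

0.063403 kg/h


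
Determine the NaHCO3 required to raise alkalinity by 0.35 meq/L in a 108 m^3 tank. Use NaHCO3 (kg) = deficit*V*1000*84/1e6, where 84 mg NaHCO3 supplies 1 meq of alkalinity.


Tank volume in L = 108 m^3 * 1000 = 108000 L
Total meq required = 0.35 meq/L * 108000 L = 37800 meq
NaHCO3 mass = 37800 meq * 84 mg/meq / 1e6 = 3.1752 kg

3.1752 kg


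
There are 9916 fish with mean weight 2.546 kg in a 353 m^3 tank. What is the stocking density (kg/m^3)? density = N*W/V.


Total biomass = 9916 fish * 2.546 kg = 25246.136 kg
Density = total biomass / volume = 25246.136 / 353 = 71.5188 kg/m^3

71.5188 kg/m^3


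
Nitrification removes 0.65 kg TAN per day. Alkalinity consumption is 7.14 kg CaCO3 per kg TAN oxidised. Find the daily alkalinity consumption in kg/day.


Alkalinity factor: 7.14 kg CaCO3 consumed per kg TAN nitrified
alk = 0.65 kg TAN * 7.14 = 4.641 kg CaCO3/day

4.641 kg CaCO3/day


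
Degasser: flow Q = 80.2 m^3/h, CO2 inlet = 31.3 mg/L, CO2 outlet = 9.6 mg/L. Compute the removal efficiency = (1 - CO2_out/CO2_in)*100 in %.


CO2_out / CO2_in = 9.6 / 31.3 = 0.30670927
Fraction remaining = 0.30670927
efficiency = (1 - 0.30670927) * 100 = 69.3291 %

69.3291 %


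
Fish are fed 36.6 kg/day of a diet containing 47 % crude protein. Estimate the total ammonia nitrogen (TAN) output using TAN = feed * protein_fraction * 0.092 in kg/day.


Protein in feed = 36.6 * 47/100 = 17.202 kg/day
TAN = protein * 0.092 = 17.202 * 0.092 = 1.582584 kg/day

1.582584 kg/day


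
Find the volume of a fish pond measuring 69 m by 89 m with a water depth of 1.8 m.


Base area = L * W = 69 * 89 = 6141 m^2
Volume = area * depth = 6141 * 1.8 = 11053.8 m^3

11053.8 m^3


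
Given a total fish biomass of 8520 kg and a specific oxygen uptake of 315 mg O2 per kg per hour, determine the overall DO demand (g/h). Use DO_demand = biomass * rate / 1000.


Total O2 consumption (mg/h) = 8520 kg * 315 mg/(kg*h) = 2683800 mg/h
Convert to g/h: 2683800 / 1000 = 2683.8 g/h

2683.8 g/h


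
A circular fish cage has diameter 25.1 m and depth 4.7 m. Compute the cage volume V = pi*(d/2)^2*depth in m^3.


r = d/2 = 25.1/2 = 12.55 m
Base area = pi*r^2 = pi*12.55^2 = 494.8087 m^2
Volume = 494.8087 * 4.7 = 2325.6 m^3

2325.6 m^3


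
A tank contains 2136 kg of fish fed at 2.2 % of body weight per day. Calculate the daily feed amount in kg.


Feeding rate fraction = 2.2% / 100 = 0.022
Daily feed = 2136 kg * 0.022 = 46.992 kg/day

46.992 kg/day


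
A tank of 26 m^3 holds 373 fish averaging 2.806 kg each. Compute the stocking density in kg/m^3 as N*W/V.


Total biomass = 373 fish * 2.806 kg = 1046.638 kg
Density = total biomass / volume = 1046.638 / 26 = 40.2553 kg/m^3

40.2553 kg/m^3


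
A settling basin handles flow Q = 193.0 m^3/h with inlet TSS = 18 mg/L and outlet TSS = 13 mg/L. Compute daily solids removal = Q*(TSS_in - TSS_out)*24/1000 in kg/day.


Concentration drop: TSS_in - TSS_out = 18 - 13 = 5 mg/L
Hourly solids removed = Q * dTSS = 193.0 m^3/h * 5 mg/L = 965 g/h  (m^3/h * mg/L = g/h)
Daily solids removed = 965 * 24 = 23160 g/day
Convert g to kg: 23160 / 1000 = 23.16 kg/day

23.16 kg/day


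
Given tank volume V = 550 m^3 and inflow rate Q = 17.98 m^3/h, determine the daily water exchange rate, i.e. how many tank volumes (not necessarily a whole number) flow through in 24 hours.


Daily flow volume = 17.98 m^3/h * 24 h = 431.52 m^3/day
Exchanges = daily flow / tank volume = 431.52 / 550 = 0.784582 exchanges/day

0.784582 exchanges/day


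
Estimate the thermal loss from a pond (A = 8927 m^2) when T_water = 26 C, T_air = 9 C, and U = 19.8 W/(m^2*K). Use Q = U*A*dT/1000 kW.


Temperature difference dT = 26 - 9 = 17 K
Heat loss (W) = U * A * dT = 19.8 * 8927 * 17 = 3004828.2 W
Convert to kW: 3004828.2 / 1000 = 3004.8282 kW

3004.8282 kW


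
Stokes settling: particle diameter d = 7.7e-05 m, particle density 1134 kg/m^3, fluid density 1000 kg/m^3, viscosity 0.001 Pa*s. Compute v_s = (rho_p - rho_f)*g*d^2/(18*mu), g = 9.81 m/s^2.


Density difference: rho_p - rho_f = 1134 - 1000 = 134 kg/m^3
d^2 = (7.7e-05)^2 = 5.929e-09 m^2
Numerator = (rho_p - rho_f) * g * d^2 = 134 * 9.81 * 5.929e-09 = 7.7939077e-06
Denominator = 18 * mu = 18 * 0.001 = 0.018
v_s = 7.7939077e-06 / 0.018 = 4.32995e-04 m/s
Check: Re = rho_f * v_s * d / mu = 1000 * 4.32995e-04 * 7.7e-05 / 0.001 = 0.0333 < 1, so Stokes' law applies.

4.32995e-04 m/s


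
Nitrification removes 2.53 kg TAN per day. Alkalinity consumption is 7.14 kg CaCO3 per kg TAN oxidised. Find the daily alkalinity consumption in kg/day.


Alkalinity factor: 7.14 kg CaCO3 consumed per kg TAN nitrified
alk = 2.53 kg TAN * 7.14 = 18.0642 kg CaCO3/day

18.0642 kg CaCO3/day


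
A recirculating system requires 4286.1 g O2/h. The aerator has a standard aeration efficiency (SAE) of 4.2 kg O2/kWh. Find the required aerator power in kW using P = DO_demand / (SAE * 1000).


SAE in g O2/kWh = 4.2 * 1000 = 4200 g/kWh
P = DO_demand / SAE_g = 4286.1 / 4200 = 1.0205 kW

1.0205 kW


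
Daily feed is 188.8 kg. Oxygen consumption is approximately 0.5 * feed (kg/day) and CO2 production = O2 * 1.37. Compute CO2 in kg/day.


O2 = 188.8 * 0.5 = 94.4
CO2 = 94.4 * 1.37 = 129.328

129.328 kg/day


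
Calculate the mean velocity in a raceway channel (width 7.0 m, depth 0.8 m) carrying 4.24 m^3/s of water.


Cross-sectional area = W * d = 7.0 * 0.8 = 5.6 m^2
Velocity = Q / A = 4.24 / 5.6 = 0.757143 m/s

0.757143 m/s


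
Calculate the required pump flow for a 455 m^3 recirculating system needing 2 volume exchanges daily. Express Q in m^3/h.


Daily recirculation volume = 455 m^3 * 2 = 910 m^3/day
Flow rate Q = daily volume / 24 h = 910 / 24 = 37.9167 m^3/h

37.9167 m^3/h


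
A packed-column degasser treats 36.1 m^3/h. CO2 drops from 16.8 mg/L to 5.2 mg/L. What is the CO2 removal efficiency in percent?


CO2_out / CO2_in = 5.2 / 16.8 = 0.30952381
Fraction remaining = 0.30952381
efficiency = (1 - 0.30952381) * 100 = 69.0476 %

69.0476 %


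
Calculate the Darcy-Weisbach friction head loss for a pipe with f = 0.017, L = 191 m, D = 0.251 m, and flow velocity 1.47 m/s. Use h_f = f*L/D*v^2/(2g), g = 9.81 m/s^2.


v^2 = 1.47^2 = 2.1609 m^2/s^2
L/D = 191/0.251 = 760.95618
h_f = f*(L/D)*v^2/(2g) = 0.017 * 760.95618 * 2.1609 / 19.62 = 1.42477 m

1.42477 m


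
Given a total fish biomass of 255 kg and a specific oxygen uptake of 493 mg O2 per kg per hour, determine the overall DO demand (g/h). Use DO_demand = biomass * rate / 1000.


Total O2 consumption (mg/h) = 255 kg * 493 mg/(kg*h) = 125715 mg/h
Convert to g/h: 125715 / 1000 = 125.715 g/h

125.715 g/h


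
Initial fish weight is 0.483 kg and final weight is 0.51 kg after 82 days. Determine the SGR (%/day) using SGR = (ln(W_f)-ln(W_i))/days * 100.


ln(W_f) = ln(0.51) = -0.67334455
ln(W_i) = ln(0.483) = -0.72773863
ln(W_f) - ln(W_i) = -0.67334455 - -0.72773863 = 0.05439408
SGR = 0.05439408 / 82 * 100 = 0.0663342 %/day

0.0663342 %/day


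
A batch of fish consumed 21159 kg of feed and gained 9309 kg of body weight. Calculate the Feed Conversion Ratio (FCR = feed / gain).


FCR = feed consumed / weight gained
FCR = 21159 kg / 9309 kg = 2.27296

2.27296


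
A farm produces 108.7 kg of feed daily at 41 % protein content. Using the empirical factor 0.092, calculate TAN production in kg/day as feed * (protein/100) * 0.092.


Protein in feed = 108.7 * 41/100 = 44.567 kg/day
TAN = protein * 0.092 = 44.567 * 0.092 = 4.100164 kg/day

4.100164 kg/day


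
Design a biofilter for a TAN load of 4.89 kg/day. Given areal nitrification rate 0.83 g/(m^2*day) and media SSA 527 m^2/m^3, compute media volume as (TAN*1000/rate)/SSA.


A = 4.89*1000 / 0.83 = 5891.5663 m^2
V = 5891.5663 / 527 = 11.1794

11.1794 m^3


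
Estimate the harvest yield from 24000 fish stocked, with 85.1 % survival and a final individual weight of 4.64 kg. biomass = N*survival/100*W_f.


Survivors = 24000 * 85.1/100 = 20424 fish
Harvest biomass = survivors * W_f = 20424 * 4.64 = 94767.36 kg

94767.36 kg


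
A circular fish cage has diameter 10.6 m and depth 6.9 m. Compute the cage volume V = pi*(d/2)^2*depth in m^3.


r = d/2 = 10.6/2 = 5.3 m
Base area = pi*r^2 = pi*5.3^2 = 88.247338 m^2
Volume = 88.247338 * 6.9 = 608.907 m^3

608.907 m^3


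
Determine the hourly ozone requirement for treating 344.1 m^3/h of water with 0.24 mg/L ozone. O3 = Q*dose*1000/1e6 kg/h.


O3 demand (mg/h) = Q * dose * 1000 = 344.1 * 0.24 * 1000 = 82584 mg/h
Convert mg to kg: 82584 / 1e6 = 0.082584 kg/h

0.082584 kg/h


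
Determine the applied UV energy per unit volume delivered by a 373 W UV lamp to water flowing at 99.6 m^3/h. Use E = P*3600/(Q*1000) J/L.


Energy delivered per hour = 373 W * 3600 s = 1342800 J/h
Volume treated per hour = 99.6 m^3/h * 1000 = 99600 L/h
dose = 1342800 / 99600 = 13.4819 J/L

13.4819 J/L


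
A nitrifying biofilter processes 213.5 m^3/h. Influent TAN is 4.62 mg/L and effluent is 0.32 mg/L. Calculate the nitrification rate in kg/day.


Concentration drop: TAN_in - TAN_out = 4.62 - 0.32 = 4.3 mg/L
Hourly TAN removed = Q * dTAN = 213.5 m^3/h * 4.3 mg/L = 918.05 g/h  (m^3/h * mg/L = g/h)
Daily TAN removed = 918.05 * 24 = 22033.2 g/day
Convert to kg/day: 22033.2 / 1000 = 22.0332 kg/day

22.0332 kg/day


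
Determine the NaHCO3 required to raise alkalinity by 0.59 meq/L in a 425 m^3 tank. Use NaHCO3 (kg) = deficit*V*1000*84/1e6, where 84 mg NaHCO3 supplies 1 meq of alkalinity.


Tank volume in L = 425 m^3 * 1000 = 425000 L
Total meq required = 0.59 meq/L * 425000 L = 250750 meq
NaHCO3 mass = 250750 meq * 84 mg/meq / 1e6 = 21.063 kg

21.063 kg


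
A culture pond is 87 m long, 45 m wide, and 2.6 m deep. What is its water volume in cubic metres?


Base area = L * W = 87 * 45 = 3915 m^2
Volume = area * depth = 3915 * 2.6 = 10179 m^3

10179 m^3


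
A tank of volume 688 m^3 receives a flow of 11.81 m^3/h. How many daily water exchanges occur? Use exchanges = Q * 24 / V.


Daily flow volume = 11.81 m^3/h * 24 h = 283.44 m^3/day
Exchanges = daily flow / tank volume = 283.44 / 688 = 0.411977 exchanges/day

0.411977 exchanges/day


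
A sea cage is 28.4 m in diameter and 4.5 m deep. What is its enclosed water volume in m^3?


r = d/2 = 28.4/2 = 14.2 m
Base area = pi*r^2 = pi*14.2^2 = 633.47074 m^2
Volume = 633.47074 * 4.5 = 2850.62 m^3

2850.62 m^3


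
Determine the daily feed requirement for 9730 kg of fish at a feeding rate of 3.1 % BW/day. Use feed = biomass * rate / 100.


Feeding rate fraction = 3.1% / 100 = 0.031
Daily feed = 9730 kg * 0.031 = 301.63 kg/day

301.63 kg/day


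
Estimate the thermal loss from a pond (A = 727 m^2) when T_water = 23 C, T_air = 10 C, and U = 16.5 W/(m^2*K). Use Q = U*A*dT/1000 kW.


Temperature difference dT = 23 - 10 = 13 K
Heat loss (W) = U * A * dT = 16.5 * 727 * 13 = 155941.5 W
Convert to kW: 155941.5 / 1000 = 155.9415 kW

155.9415 kW


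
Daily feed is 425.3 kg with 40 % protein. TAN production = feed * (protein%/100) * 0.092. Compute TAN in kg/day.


Protein in feed = 425.3 * 40/100 = 170.12 kg/day
TAN = protein * 0.092 = 170.12 * 0.092 = 15.65104 kg/day

15.65104 kg/day


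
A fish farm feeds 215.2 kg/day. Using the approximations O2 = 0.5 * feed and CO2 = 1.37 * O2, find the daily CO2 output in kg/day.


O2 = 215.2 * 0.5 = 107.6
CO2 = 107.6 * 1.37 = 147.412

147.412 kg/day


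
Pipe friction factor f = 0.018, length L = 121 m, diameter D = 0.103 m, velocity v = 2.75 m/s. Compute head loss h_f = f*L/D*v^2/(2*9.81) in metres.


v^2 = 2.75^2 = 7.5625 m^2/s^2
L/D = 121/0.103 = 1174.7573
h_f = f*(L/D)*v^2/(2g) = 0.018 * 1174.7573 * 7.5625 / 19.62 = 8.15055 m

8.15055 m


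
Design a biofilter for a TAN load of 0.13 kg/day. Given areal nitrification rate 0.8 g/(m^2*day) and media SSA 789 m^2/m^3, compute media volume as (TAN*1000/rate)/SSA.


A = 0.13*1000 / 0.8 = 162.5 m^2
V = 162.5 / 789 = 0.205957

0.205957 m^3
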